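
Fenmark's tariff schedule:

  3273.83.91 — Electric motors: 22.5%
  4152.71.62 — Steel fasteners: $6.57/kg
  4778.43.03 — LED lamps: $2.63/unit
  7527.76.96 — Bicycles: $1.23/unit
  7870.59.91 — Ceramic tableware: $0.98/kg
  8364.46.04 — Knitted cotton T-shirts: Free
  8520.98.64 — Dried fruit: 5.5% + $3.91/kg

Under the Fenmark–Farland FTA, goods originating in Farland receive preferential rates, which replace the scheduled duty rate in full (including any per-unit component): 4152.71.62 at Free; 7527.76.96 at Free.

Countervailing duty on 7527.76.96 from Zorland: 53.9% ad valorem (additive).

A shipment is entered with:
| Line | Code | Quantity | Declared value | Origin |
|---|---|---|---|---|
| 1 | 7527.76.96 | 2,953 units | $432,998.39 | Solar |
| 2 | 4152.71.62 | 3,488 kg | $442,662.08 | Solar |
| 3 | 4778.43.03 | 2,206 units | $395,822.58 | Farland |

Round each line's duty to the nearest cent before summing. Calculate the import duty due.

$32,350.13

Line 1 (7527.76.96, Solar, 2,953 units, $432,998.39):
Base rate for 7527.76.96 is $1.23/unit.
7527.76.96 has an FTA preferential rate, but origin Solar is not Farland; base rate stands.
The additional-duty order on 7527.76.96 targets Zorland, not Solar; it does not apply.
Duty = 2,953 × $1.23 = $3,632.19.
Line 2 (4152.71.62, Solar, 3,488 kg, $442,662.08):
Base rate for 4152.71.62 is $6.57/kg.
4152.71.62 has an FTA preferential rate, but origin Solar is not Farland; base rate stands.
Duty = 3,488 × $6.57 = $22,916.16.
Line 3 (4778.43.03, Farland, 2,206 units, $395,822.58):
Base rate for 4778.43.03 is $2.63/unit.
Origin Farland is the FTA partner but 4778.43.03 is not on the preference list; base rate stands.
Duty = 2,206 × $2.63 = $5,801.78.
Total = $3,632.19 + $22,916.16 + $5,801.78 = $32,350.13.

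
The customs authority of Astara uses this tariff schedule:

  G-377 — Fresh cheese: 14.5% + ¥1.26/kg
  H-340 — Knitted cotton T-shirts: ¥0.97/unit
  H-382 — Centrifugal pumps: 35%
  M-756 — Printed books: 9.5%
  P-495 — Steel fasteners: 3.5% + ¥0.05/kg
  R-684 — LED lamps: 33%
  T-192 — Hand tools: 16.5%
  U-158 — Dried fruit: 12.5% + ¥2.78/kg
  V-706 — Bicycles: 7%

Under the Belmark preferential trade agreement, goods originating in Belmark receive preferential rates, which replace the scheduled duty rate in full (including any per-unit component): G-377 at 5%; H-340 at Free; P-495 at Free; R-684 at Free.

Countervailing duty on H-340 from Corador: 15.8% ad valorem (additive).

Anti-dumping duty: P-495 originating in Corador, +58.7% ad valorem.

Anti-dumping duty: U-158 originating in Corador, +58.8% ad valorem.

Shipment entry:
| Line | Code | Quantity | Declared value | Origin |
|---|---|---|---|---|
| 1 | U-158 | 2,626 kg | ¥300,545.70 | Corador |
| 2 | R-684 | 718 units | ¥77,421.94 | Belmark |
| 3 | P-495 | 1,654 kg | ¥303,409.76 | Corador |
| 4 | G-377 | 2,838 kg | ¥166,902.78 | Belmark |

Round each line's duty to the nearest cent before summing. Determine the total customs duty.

¥418,738.07

Line 1 (U-158, Corador, 2,626 kg, ¥300,545.70):
Base rate for U-158 is 12.5% + ¥2.78/kg.
Additional duty on U-158 from Corador: +58.8%. Applied ad valorem rate: 12.5% + 58.8% = 71.3%.
Duty = ¥300,545.70 × 71.3% + 2,626 × ¥2.78 = ¥221,589.36.
Line 2 (R-684, Belmark, 718 units, ¥77,421.94):
Base rate for R-684 is 33%.
Origin Belmark qualifies under the Astara–Belmark agreement and R-684 is covered: preferential rate Free applies instead.
Duty = ¥77,421.94 × 0% = ¥0.00.
Line 3 (P-495, Corador, 1,654 kg, ¥303,409.76):
Base rate for P-495 is 3.5% + ¥0.05/kg.
P-495 has an FTA preferential rate, but origin Corador is not Belmark; base rate stands.
Additional duty on P-495 from Corador: +58.7%. Applied ad valorem rate: 3.5% + 58.7% = 62.2%.
Duty = ¥303,409.76 × 62.2% + 1,654 × ¥0.05 = ¥188,803.57.
Line 4 (G-377, Belmark, 2,838 kg, ¥166,902.78):
Base rate for G-377 is 14.5% + ¥1.26/kg.
Origin Belmark qualifies under the Astara–Belmark agreement and G-377 is covered: preferential rate 5% applies instead.
Duty = ¥166,902.78 × 5% = ¥8,345.14.
Total = ¥221,589.36 + ¥0.00 + ¥188,803.57 + ¥8,345.14 = ¥418,738.07.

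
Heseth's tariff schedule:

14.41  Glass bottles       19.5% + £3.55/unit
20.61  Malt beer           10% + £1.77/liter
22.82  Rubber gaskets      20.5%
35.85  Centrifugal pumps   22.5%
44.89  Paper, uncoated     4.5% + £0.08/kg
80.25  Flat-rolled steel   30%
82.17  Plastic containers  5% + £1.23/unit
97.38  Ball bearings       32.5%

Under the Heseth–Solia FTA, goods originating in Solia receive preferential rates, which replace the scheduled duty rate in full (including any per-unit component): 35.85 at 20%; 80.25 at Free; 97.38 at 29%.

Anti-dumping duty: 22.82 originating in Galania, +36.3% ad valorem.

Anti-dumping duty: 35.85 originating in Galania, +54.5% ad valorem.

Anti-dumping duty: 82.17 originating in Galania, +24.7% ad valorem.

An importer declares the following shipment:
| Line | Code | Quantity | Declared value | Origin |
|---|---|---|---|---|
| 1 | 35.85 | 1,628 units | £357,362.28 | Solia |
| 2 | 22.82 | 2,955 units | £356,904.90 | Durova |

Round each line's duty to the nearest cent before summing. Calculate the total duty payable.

£144,637.96

Line 1 (35.85, Solia, 1,628 units, £357,362.28):
Base rate for 35.85 is 22.5%.
Origin Solia qualifies under the Heseth–Solia agreement and 35.85 is covered: preferential rate 20% applies instead.
The additional-duty order on 35.85 targets Galania, not Solia; it does not apply.
Duty = £357,362.28 × 20% = £71,472.46.
Line 2 (22.82, Durova, 2,955 units, £356,904.90):
Base rate for 22.82 is 20.5%.
The additional-duty order on 22.82 targets Galania, not Durova; it does not apply.
Duty = £356,904.90 × 20.5% = £73,165.50.
Total = £71,472.46 + £73,165.50 = £144,637.96.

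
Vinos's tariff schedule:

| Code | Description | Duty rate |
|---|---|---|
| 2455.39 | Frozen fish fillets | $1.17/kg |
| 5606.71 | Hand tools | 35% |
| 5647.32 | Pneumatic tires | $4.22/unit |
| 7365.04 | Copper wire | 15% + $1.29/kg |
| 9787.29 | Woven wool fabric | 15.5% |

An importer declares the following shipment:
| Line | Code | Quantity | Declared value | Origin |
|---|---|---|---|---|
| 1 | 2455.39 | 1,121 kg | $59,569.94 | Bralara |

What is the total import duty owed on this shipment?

$1,311.57

Line 1 (2455.39, Bralara, 1,121 kg, $59,569.94):
Base rate for 2455.39 is $1.17/kg.
Duty = 1,121 × $1.17 = $1,311.57.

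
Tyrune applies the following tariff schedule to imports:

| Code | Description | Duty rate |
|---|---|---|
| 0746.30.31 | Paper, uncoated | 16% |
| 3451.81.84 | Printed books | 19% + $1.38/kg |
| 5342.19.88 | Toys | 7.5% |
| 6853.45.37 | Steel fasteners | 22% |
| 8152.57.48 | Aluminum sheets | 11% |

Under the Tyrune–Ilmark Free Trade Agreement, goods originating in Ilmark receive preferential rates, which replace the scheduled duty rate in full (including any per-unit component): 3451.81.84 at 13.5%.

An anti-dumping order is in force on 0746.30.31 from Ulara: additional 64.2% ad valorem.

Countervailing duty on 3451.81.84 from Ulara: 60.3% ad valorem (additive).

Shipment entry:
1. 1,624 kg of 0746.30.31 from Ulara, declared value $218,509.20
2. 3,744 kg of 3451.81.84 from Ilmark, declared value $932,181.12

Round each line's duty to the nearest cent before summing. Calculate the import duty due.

$301,088.83

Line 1 (0746.30.31, Ulara, 1,624 kg, $218,509.20):
Base rate for 0746.30.31 is 16%.
Additional duty on 0746.30.31 from Ulara: +64.2%. Applied ad valorem rate: 16% + 64.2% = 80.2%.
Duty = $218,509.20 × 80.2% = $175,244.38.
Line 2 (3451.81.84, Ilmark, 3,744 kg, $932,181.12):
Base rate for 3451.81.84 is 19% + $1.38/kg.
Origin Ilmark qualifies under the Tyrune–Ilmark agreement and 3451.81.84 is covered: preferential rate 13.5% applies instead.
The additional-duty order on 3451.81.84 targets Ulara, not Ilmark; it does not apply.
Duty = $932,181.12 × 13.5% = $125,844.45.
Total = $175,244.38 + $125,844.45 = $301,088.83.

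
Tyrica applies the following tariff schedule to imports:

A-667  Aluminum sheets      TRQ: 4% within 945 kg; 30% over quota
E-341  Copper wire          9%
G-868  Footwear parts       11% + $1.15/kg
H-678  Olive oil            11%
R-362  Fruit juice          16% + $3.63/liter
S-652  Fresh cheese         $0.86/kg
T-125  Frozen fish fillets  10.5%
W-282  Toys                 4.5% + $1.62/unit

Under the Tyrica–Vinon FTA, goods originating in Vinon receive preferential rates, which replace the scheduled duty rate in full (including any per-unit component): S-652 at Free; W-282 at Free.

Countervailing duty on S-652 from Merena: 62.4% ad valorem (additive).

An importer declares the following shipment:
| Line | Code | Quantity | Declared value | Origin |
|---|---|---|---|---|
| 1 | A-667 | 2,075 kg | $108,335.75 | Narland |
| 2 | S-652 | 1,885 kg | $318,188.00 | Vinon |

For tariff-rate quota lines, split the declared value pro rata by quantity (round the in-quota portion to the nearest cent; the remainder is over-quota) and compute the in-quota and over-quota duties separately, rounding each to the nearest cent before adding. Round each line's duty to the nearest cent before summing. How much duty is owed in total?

Line 1 (A-667, Narland, 2,075 kg, $108,335.75):
Code A-667 is under a tariff-rate quota (threshold 945 kg). In-quota: 945 kg at 4%; over-quota: 1,130 kg at 30%.
Pro-rata value split: in-quota = $108,335.75 × 945/2,075 = $49,338.45; over-quota = $108,335.75 − $49,338.45 = $58,997.30.
In-quota duty = $49,338.45 × 4% = $1,973.54. Over-quota duty = $58,997.30 × 30% = $17,699.19.
Line duty = $1,973.54 + $17,699.19 = $19,672.73.
Line 2 (S-652, Vinon, 1,885 kg, $318,188.00):
Base rate for S-652 is $0.86/kg.
Origin Vinon qualifies under the Tyrica–Vinon agreement and S-652 is covered: preferential rate Free applies instead.
The additional-duty order on S-652 targets Merena, not Vinon; it does not apply.
Duty = $318,188.00 × 0% = $0.00.
Total = $19,672.73 + $0.00 = $19,672.73.

$19,672.73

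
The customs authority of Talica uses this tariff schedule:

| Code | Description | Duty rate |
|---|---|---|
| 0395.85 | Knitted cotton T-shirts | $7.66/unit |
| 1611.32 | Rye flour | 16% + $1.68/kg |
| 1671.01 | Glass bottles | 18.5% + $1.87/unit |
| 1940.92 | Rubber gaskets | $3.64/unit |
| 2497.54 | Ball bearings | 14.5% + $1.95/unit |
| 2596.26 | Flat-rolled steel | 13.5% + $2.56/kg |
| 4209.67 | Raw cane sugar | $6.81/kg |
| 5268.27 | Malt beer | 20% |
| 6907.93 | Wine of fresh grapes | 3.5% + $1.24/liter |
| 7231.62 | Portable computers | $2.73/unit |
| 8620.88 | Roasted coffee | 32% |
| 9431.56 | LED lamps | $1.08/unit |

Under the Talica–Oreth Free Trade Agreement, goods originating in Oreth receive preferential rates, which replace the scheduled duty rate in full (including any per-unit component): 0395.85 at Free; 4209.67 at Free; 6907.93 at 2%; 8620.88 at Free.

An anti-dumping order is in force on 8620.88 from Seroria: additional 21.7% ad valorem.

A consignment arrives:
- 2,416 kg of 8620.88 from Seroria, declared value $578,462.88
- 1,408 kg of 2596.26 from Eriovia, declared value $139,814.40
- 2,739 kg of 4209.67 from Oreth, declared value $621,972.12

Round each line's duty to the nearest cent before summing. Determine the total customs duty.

Line 1 (8620.88, Seroria, 2,416 kg, $578,462.88):
Base rate for 8620.88 is 32%.
8620.88 has an FTA preferential rate, but origin Seroria is not Oreth; base rate stands.
Additional duty on 8620.88 from Seroria: +21.7%. Applied ad valorem rate: 32% + 21.7% = 53.7%.
Duty = $578,462.88 × 53.7% = $310,634.57.
Line 2 (2596.26, Eriovia, 1,408 kg, $139,814.40):
Base rate for 2596.26 is 13.5% + $2.56/kg.
Duty = $139,814.40 × 13.5% + 1,408 × $2.56 = $22,479.42.
Line 3 (4209.67, Oreth, 2,739 kg, $621,972.12):
Base rate for 4209.67 is $6.81/kg.
Origin Oreth qualifies under the Talica–Oreth agreement and 4209.67 is covered: preferential rate Free applies instead.
Duty = $621,972.12 × 0% = $0.00.
Total = $310,634.57 + $22,479.42 + $0.00 = $333,113.99.

$333,113.99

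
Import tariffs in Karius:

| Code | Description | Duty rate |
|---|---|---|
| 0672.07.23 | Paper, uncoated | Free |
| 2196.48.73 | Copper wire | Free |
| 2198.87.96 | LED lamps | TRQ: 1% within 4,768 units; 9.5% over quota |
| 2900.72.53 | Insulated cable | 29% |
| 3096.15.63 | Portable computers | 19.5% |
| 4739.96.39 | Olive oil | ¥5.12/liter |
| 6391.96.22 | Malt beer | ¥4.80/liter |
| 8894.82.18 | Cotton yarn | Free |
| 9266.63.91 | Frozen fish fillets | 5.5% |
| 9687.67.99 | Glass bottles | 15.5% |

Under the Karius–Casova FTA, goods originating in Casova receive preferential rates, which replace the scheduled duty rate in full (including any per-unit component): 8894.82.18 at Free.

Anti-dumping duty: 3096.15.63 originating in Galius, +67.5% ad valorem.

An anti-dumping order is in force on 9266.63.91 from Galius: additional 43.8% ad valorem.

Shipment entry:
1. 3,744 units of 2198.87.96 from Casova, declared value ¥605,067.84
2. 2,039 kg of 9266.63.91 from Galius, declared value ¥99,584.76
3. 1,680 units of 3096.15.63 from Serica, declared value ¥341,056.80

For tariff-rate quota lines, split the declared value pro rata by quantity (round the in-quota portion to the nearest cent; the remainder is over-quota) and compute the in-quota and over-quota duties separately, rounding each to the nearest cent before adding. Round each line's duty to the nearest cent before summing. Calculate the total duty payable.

Line 1 (2198.87.96, Casova, 3,744 units, ¥605,067.84):
Code 2198.87.96 is under a tariff-rate quota (threshold 4,768 units). Quantity 3,744 units is within the quota, so the in-quota rate 1% applies to the full value.
Duty = ¥605,067.84 × 1% = ¥6,050.68.
Line 2 (9266.63.91, Galius, 2,039 kg, ¥99,584.76):
Base rate for 9266.63.91 is 5.5%.
Additional duty on 9266.63.91 from Galius: +43.8%. Applied ad valorem rate: 5.5% + 43.8% = 49.3%.
Duty = ¥99,584.76 × 49.3% = ¥49,095.29.
Line 3 (3096.15.63, Serica, 1,680 units, ¥341,056.80):
Base rate for 3096.15.63 is 19.5%.
The additional-duty order on 3096.15.63 targets Galius, not Serica; it does not apply.
Duty = ¥341,056.80 × 19.5% = ¥66,506.08.
Total = ¥6,050.68 + ¥49,095.29 + ¥66,506.08 = ¥121,652.05.

¥121,652.05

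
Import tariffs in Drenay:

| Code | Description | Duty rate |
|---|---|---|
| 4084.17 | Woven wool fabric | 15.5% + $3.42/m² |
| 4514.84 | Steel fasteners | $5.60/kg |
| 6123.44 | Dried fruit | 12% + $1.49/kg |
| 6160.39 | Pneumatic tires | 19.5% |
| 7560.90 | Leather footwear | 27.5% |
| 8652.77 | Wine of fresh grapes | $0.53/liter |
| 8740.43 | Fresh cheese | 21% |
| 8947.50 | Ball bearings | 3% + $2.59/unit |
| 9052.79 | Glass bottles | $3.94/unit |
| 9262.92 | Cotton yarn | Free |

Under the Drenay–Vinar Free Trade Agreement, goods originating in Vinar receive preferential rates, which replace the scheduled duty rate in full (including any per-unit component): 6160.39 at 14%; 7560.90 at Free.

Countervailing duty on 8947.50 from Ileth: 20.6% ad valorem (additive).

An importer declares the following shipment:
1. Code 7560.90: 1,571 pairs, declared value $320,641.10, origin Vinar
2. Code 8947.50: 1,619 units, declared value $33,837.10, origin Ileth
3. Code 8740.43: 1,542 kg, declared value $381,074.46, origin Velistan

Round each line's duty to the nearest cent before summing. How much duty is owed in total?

$92,204.41

Line 1 (7560.90, Vinar, 1,571 pairs, $320,641.10):
Base rate for 7560.90 is 27.5%.
Origin Vinar qualifies under the Drenay–Vinar agreement and 7560.90 is covered: preferential rate Free applies instead.
Duty = $320,641.10 × 0% = $0.00.
Line 2 (8947.50, Ileth, 1,619 units, $33,837.10):
Base rate for 8947.50 is 3% + $2.59/unit.
Additional duty on 8947.50 from Ileth: +20.6%. Applied ad valorem rate: 3% + 20.6% = 23.6%.
Duty = $33,837.10 × 23.6% + 1,619 × $2.59 = $12,178.77.
Line 3 (8740.43, Velistan, 1,542 kg, $381,074.46):
Base rate for 8740.43 is 21%.
Duty = $381,074.46 × 21% = $80,025.64.
Total = $0.00 + $12,178.77 + $80,025.64 = $92,204.41.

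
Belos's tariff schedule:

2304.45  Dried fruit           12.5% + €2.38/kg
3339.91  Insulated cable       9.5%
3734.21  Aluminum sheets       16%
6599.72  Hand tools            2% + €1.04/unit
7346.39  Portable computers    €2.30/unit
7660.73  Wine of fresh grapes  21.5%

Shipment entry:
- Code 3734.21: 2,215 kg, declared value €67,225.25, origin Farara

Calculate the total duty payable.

Line 1 (3734.21, Farara, 2,215 kg, €67,225.25):
Base rate for 3734.21 is 16%.
Duty = €67,225.25 × 16% = €10,756.04.

€10,756.04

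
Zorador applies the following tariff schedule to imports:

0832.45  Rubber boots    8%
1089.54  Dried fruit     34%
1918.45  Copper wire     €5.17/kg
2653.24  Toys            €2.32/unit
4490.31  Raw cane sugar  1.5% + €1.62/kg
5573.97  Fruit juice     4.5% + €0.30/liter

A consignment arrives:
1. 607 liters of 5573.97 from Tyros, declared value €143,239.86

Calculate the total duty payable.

Line 1 (5573.97, Tyros, 607 liters, €143,239.86):
Base rate for 5573.97 is 4.5% + €0.30/liter.
Duty = €143,239.86 × 4.5% + 607 × €0.30 = €6,627.89.

€6,627.89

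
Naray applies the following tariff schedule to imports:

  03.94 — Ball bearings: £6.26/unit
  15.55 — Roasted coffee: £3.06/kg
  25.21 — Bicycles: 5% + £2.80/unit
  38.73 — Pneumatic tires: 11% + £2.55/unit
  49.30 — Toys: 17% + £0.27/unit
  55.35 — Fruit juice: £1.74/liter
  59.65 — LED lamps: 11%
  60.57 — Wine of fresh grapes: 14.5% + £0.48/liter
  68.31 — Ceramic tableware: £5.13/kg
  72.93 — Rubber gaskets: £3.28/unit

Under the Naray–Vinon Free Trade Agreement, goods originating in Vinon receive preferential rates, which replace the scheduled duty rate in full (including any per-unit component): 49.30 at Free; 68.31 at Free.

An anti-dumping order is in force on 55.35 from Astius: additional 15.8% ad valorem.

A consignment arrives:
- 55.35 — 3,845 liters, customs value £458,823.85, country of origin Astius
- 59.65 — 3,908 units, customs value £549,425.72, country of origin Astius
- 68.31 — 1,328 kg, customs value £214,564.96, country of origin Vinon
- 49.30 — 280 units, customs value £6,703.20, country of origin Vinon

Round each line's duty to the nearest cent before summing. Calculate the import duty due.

Line 1 (55.35, Astius, 3,845 liters, £458,823.85):
Base rate for 55.35 is £1.74/liter.
Additional duty on 55.35 from Astius: +15.8% ad valorem. Applied ad valorem rate = 15.8%.
Duty = £458,823.85 × 15.8% + 3,845 × £1.74 = £79,184.47.
Line 2 (59.65, Astius, 3,908 units, £549,425.72):
Base rate for 59.65 is 11%.
Duty = £549,425.72 × 11% = £60,436.83.
Line 3 (68.31, Vinon, 1,328 kg, £214,564.96):
Base rate for 68.31 is £5.13/kg.
Origin Vinon qualifies under the Naray–Vinon agreement and 68.31 is covered: preferential rate Free applies instead.
Duty = £214,564.96 × 0% = £0.00.
Line 4 (49.30, Vinon, 280 units, £6,703.20):
Base rate for 49.30 is 17% + £0.27/unit.
Origin Vinon qualifies under the Naray–Vinon agreement and 49.30 is covered: preferential rate Free applies instead.
Duty = £6,703.20 × 0% = £0.00.
Total = £79,184.47 + £60,436.83 + £0.00 + £0.00 = £139,621.30.

£139,621.30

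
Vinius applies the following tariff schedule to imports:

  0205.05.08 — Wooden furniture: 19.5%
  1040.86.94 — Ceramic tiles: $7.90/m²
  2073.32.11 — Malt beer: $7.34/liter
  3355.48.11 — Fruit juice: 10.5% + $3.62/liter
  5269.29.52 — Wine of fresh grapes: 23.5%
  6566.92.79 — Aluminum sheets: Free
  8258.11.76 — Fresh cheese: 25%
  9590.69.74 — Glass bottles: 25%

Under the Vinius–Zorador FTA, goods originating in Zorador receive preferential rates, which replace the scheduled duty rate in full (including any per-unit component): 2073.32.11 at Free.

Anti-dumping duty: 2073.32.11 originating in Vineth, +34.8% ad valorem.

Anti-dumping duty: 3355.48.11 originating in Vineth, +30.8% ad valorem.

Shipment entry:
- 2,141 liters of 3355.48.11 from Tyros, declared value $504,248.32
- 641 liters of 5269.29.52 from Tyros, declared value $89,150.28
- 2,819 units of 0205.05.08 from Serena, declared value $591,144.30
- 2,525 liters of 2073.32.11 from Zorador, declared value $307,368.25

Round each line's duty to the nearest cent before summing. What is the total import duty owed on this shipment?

$196,919.95

Line 1 (3355.48.11, Tyros, 2,141 liters, $504,248.32):
Base rate for 3355.48.11 is 10.5% + $3.62/liter.
The additional-duty order on 3355.48.11 targets Vineth, not Tyros; it does not apply.
Duty = $504,248.32 × 10.5% + 2,141 × $3.62 = $60,696.49.
Line 2 (5269.29.52, Tyros, 641 liters, $89,150.28):
Base rate for 5269.29.52 is 23.5%.
Duty = $89,150.28 × 23.5% = $20,950.32.
Line 3 (0205.05.08, Serena, 2,819 units, $591,144.30):
Base rate for 0205.05.08 is 19.5%.
Duty = $591,144.30 × 19.5% = $115,273.14.
Line 4 (2073.32.11, Zorador, 2,525 liters, $307,368.25):
Base rate for 2073.32.11 is $7.34/liter.
Origin Zorador qualifies under the Vinius–Zorador agreement and 2073.32.11 is covered: preferential rate Free applies instead.
The additional-duty order on 2073.32.11 targets Vineth, not Zorador; it does not apply.
Duty = $307,368.25 × 0% = $0.00.
Total = $60,696.49 + $20,950.32 + $115,273.14 + $0.00 = $196,919.95.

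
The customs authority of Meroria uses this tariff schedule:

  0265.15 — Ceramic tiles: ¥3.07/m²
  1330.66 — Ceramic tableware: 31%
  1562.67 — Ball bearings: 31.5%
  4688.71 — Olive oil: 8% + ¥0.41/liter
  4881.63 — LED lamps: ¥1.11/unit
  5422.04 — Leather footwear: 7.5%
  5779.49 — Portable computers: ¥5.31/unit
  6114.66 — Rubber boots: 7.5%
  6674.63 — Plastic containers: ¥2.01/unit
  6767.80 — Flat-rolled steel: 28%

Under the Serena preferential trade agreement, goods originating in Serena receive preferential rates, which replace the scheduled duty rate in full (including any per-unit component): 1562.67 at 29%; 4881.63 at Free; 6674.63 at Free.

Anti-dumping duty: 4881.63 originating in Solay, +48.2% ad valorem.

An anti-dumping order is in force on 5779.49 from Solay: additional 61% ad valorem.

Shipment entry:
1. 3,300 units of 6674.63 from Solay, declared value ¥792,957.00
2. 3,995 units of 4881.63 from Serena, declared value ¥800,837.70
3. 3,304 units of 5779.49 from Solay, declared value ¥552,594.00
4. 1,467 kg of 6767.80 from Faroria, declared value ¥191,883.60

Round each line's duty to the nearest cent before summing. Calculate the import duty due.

¥414,986.99

Line 1 (6674.63, Solay, 3,300 units, ¥792,957.00):
Base rate for 6674.63 is ¥2.01/unit.
6674.63 has an FTA preferential rate, but origin Solay is not Serena; base rate stands.
Duty = 3,300 × ¥2.01 = ¥6,633.00.
Line 2 (4881.63, Serena, 3,995 units, ¥800,837.70):
Base rate for 4881.63 is ¥1.11/unit.
Origin Serena qualifies under the Meroria–Serena agreement and 4881.63 is covered: preferential rate Free applies instead.
The additional-duty order on 4881.63 targets Solay, not Serena; it does not apply.
Duty = ¥800,837.70 × 0% = ¥0.00.
Line 3 (5779.49, Solay, 3,304 units, ¥552,594.00):
Base rate for 5779.49 is ¥5.31/unit.
Additional duty on 5779.49 from Solay: +61% ad valorem. Applied ad valorem rate = 61%.
Duty = ¥552,594.00 × 61% + 3,304 × ¥5.31 = ¥354,626.58.
Line 4 (6767.80, Faroria, 1,467 kg, ¥191,883.60):
Base rate for 6767.80 is 28%.
Duty = ¥191,883.60 × 28% = ¥53,727.41.
Total = ¥6,633.00 + ¥0.00 + ¥354,626.58 + ¥53,727.41 = ¥414,986.99.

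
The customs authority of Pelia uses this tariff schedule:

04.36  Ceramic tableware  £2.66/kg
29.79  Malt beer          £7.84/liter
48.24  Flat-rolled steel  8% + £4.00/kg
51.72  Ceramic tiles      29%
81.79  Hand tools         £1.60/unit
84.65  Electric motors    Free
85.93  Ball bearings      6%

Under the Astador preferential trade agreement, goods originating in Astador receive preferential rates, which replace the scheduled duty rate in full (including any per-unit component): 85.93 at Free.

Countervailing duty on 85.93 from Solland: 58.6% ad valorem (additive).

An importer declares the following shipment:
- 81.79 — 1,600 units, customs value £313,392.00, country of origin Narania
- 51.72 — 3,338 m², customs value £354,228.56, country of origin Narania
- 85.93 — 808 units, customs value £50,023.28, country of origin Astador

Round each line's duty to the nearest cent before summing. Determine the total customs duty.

Line 1 (81.79, Narania, 1,600 units, £313,392.00):
Base rate for 81.79 is £1.60/unit.
Duty = 1,600 × £1.60 = £2,560.00.
Line 2 (51.72, Narania, 3,338 m², £354,228.56):
Base rate for 51.72 is 29%.
Duty = £354,228.56 × 29% = £102,726.28.
Line 3 (85.93, Astador, 808 units, £50,023.28):
Base rate for 85.93 is 6%.
Origin Astador qualifies under the Pelia–Astador agreement and 85.93 is covered: preferential rate Free applies instead.
The additional-duty order on 85.93 targets Solland, not Astador; it does not apply.
Duty = £50,023.28 × 0% = £0.00.
Total = £2,560.00 + £102,726.28 + £0.00 = £105,286.28.

£105,286.28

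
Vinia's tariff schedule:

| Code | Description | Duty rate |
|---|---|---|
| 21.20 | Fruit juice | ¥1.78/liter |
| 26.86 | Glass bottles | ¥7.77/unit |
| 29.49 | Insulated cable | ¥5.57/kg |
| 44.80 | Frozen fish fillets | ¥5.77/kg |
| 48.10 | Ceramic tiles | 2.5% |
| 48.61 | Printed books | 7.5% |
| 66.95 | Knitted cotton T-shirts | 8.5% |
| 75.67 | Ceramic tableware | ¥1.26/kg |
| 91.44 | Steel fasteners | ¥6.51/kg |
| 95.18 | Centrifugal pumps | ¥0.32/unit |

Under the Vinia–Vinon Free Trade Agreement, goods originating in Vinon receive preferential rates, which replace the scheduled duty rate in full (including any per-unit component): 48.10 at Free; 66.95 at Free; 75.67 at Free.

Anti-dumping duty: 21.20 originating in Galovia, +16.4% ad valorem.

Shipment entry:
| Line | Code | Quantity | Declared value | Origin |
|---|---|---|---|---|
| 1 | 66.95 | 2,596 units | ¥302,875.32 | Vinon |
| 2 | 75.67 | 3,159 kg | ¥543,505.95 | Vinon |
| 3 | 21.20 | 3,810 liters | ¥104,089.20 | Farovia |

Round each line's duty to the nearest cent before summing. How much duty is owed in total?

¥6,781.80

Line 1 (66.95, Vinon, 2,596 units, ¥302,875.32):
Base rate for 66.95 is 8.5%.
Origin Vinon qualifies under the Vinia–Vinon agreement and 66.95 is covered: preferential rate Free applies instead.
Duty = ¥302,875.32 × 0% = ¥0.00.
Line 2 (75.67, Vinon, 3,159 kg, ¥543,505.95):
Base rate for 75.67 is ¥1.26/kg.
Origin Vinon qualifies under the Vinia–Vinon agreement and 75.67 is covered: preferential rate Free applies instead.
Duty = ¥543,505.95 × 0% = ¥0.00.
Line 3 (21.20, Farovia, 3,810 liters, ¥104,089.20):
Base rate for 21.20 is ¥1.78/liter.
The additional-duty order on 21.20 targets Galovia, not Farovia; it does not apply.
Duty = 3,810 × ¥1.78 = ¥6,781.80.
Total = ¥0.00 + ¥0.00 + ¥6,781.80 = ¥6,781.80.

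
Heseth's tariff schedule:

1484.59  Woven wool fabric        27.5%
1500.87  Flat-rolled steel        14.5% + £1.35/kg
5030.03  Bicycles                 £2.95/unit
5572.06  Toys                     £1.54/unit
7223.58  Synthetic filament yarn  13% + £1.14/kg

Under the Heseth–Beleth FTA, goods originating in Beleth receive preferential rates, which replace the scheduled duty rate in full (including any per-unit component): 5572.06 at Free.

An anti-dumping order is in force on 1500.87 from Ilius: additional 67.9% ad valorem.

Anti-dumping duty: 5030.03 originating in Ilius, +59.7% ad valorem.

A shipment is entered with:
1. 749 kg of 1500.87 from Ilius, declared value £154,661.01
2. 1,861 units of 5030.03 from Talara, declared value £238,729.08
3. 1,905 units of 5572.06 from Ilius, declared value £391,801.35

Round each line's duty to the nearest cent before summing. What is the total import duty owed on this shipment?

Line 1 (1500.87, Ilius, 749 kg, £154,661.01):
Base rate for 1500.87 is 14.5% + £1.35/kg.
Additional duty on 1500.87 from Ilius: +67.9%. Applied ad valorem rate: 14.5% + 67.9% = 82.4%.
Duty = £154,661.01 × 82.4% + 749 × £1.35 = £128,451.82.
Line 2 (5030.03, Talara, 1,861 units, £238,729.08):
Base rate for 5030.03 is £2.95/unit.
The additional-duty order on 5030.03 targets Ilius, not Talara; it does not apply.
Duty = 1,861 × £2.95 = £5,489.95.
Line 3 (5572.06, Ilius, 1,905 units, £391,801.35):
Base rate for 5572.06 is £1.54/unit.
5572.06 has an FTA preferential rate, but origin Ilius is not Beleth; base rate stands.
Duty = 1,905 × £1.54 = £2,933.70.
Total = £128,451.82 + £5,489.95 + £2,933.70 = £136,875.47.

£136,875.47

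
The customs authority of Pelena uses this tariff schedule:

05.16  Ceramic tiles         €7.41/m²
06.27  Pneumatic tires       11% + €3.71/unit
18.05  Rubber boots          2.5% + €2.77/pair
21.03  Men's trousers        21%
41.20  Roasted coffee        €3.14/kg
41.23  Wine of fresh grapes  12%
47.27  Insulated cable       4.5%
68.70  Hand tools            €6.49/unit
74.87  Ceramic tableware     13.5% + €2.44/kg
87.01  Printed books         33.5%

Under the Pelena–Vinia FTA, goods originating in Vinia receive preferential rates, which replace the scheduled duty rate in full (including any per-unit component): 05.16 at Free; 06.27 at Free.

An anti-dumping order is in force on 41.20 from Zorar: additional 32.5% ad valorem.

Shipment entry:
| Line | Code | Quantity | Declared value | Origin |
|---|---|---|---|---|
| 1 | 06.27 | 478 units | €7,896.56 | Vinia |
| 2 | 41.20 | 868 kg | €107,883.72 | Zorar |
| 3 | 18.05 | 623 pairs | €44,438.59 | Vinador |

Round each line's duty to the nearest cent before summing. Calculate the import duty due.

Line 1 (06.27, Vinia, 478 units, €7,896.56):
Base rate for 06.27 is 11% + €3.71/unit.
Origin Vinia qualifies under the Pelena–Vinia agreement and 06.27 is covered: preferential rate Free applies instead.
Duty = €7,896.56 × 0% = €0.00.
Line 2 (41.20, Zorar, 868 kg, €107,883.72):
Base rate for 41.20 is €3.14/kg.
Additional duty on 41.20 from Zorar: +32.5% ad valorem. Applied ad valorem rate = 32.5%.
Duty = €107,883.72 × 32.5% + 868 × €3.14 = €37,787.73.
Line 3 (18.05, Vinador, 623 pairs, €44,438.59):
Base rate for 18.05 is 2.5% + €2.77/pair.
Duty = €44,438.59 × 2.5% + 623 × €2.77 = €2,836.67.
Total = €0.00 + €37,787.73 + €2,836.67 = €40,624.40.

€40,624.40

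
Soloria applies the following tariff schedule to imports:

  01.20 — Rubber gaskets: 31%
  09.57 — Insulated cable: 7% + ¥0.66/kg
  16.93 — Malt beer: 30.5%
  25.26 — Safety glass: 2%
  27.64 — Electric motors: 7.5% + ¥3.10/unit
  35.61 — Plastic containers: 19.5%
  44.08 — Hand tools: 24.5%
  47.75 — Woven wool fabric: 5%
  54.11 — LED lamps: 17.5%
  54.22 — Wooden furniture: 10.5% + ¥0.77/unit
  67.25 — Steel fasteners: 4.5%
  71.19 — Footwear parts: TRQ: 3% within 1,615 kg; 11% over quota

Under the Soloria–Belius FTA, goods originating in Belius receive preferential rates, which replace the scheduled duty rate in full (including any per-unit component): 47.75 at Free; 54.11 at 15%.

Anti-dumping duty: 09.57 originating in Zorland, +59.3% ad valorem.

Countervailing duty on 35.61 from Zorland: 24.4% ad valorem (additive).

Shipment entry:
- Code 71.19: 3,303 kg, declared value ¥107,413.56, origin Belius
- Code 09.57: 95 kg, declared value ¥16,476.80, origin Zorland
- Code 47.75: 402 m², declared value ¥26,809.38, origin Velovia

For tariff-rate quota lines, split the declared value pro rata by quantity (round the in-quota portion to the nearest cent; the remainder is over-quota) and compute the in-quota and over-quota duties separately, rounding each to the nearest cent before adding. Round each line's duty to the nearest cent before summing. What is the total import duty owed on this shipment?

¥19,941.19

Line 1 (71.19, Belius, 3,303 kg, ¥107,413.56):
Code 71.19 is under a tariff-rate quota (threshold 1,615 kg). In-quota: 1,615 kg at 3%; over-quota: 1,688 kg at 11%.
Pro-rata value split: in-quota = ¥107,413.56 × 1,615/3,303 = ¥52,519.80; over-quota = ¥107,413.56 − ¥52,519.80 = ¥54,893.76.
In-quota duty = ¥52,519.80 × 3% = ¥1,575.59. Over-quota duty = ¥54,893.76 × 11% = ¥6,038.31.
Line duty = ¥1,575.59 + ¥6,038.31 = ¥7,613.90.
Line 2 (09.57, Zorland, 95 kg, ¥16,476.80):
Base rate for 09.57 is 7% + ¥0.66/kg.
Additional duty on 09.57 from Zorland: +59.3%. Applied ad valorem rate: 7% + 59.3% = 66.3%.
Duty = ¥16,476.80 × 66.3% + 95 × ¥0.66 = ¥10,986.82.
Line 3 (47.75, Velovia, 402 m², ¥26,809.38):
Base rate for 47.75 is 5%.
47.75 has an FTA preferential rate, but origin Velovia is not Belius; base rate stands.
Duty = ¥26,809.38 × 5% = ¥1,340.47.
Total = ¥7,613.90 + ¥10,986.82 + ¥1,340.47 = ¥19,941.19.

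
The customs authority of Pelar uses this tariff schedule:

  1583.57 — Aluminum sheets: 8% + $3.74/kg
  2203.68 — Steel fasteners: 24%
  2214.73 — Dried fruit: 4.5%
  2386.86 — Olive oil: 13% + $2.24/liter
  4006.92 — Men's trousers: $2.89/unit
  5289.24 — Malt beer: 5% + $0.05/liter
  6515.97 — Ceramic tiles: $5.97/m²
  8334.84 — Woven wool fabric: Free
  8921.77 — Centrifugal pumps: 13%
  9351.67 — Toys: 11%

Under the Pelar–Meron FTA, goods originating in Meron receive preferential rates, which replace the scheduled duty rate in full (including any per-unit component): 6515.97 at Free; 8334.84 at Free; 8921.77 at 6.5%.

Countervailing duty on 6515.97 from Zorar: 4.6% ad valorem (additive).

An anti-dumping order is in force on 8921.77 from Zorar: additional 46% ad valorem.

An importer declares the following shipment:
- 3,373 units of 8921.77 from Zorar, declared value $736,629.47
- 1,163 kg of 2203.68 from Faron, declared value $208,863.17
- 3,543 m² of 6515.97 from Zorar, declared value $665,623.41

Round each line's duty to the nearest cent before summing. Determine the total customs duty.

Line 1 (8921.77, Zorar, 3,373 units, $736,629.47):
Base rate for 8921.77 is 13%.
8921.77 has an FTA preferential rate, but origin Zorar is not Meron; base rate stands.
Additional duty on 8921.77 from Zorar: +46%. Applied ad valorem rate: 13% + 46% = 59%.
Duty = $736,629.47 × 59% = $434,611.39.
Line 2 (2203.68, Faron, 1,163 kg, $208,863.17):
Base rate for 2203.68 is 24%.
Duty = $208,863.17 × 24% = $50,127.16.
Line 3 (6515.97, Zorar, 3,543 m², $665,623.41):
Base rate for 6515.97 is $5.97/m².
6515.97 has an FTA preferential rate, but origin Zorar is not Meron; base rate stands.
Additional duty on 6515.97 from Zorar: +4.6% ad valorem. Applied ad valorem rate = 4.6%.
Duty = $665,623.41 × 4.6% + 3,543 × $5.97 = $51,770.39.
Total = $434,611.39 + $50,127.16 + $51,770.39 = $536,508.94.

$536,508.94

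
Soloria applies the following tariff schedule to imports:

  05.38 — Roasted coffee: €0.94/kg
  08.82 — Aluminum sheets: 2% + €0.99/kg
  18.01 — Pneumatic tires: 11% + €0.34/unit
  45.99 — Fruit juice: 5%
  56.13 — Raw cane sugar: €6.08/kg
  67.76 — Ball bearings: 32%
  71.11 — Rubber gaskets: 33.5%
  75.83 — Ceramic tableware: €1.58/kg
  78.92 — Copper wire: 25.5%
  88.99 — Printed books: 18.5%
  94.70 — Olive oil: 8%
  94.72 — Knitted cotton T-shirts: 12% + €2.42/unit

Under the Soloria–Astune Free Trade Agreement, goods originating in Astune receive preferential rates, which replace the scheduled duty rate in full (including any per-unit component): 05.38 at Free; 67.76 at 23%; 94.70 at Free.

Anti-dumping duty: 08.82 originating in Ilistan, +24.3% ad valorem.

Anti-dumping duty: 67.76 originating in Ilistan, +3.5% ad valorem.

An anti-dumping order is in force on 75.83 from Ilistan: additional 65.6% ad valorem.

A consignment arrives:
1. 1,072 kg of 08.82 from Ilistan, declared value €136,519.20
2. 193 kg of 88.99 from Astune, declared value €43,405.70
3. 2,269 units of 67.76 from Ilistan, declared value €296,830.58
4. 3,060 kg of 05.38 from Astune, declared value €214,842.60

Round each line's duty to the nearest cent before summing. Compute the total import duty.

€150,370.74

Line 1 (08.82, Ilistan, 1,072 kg, €136,519.20):
Base rate for 08.82 is 2% + €0.99/kg.
Additional duty on 08.82 from Ilistan: +24.3%. Applied ad valorem rate: 2% + 24.3% = 26.3%.
Duty = €136,519.20 × 26.3% + 1,072 × €0.99 = €36,965.83.
Line 2 (88.99, Astune, 193 kg, €43,405.70):
Base rate for 88.99 is 18.5%.
Origin Astune is the FTA partner but 88.99 is not on the preference list; base rate stands.
Duty = €43,405.70 × 18.5% = €8,030.05.
Line 3 (67.76, Ilistan, 2,269 units, €296,830.58):
Base rate for 67.76 is 32%.
67.76 has an FTA preferential rate, but origin Ilistan is not Astune; base rate stands.
Additional duty on 67.76 from Ilistan: +3.5%. Applied ad valorem rate: 32% + 3.5% = 35.5%.
Duty = €296,830.58 × 35.5% = €105,374.86.
Line 4 (05.38, Astune, 3,060 kg, €214,842.60):
Base rate for 05.38 is €0.94/kg.
Origin Astune qualifies under the Soloria–Astune agreement and 05.38 is covered: preferential rate Free applies instead.
Duty = €214,842.60 × 0% = €0.00.
Total = €36,965.83 + €8,030.05 + €105,374.86 + €0.00 = €150,370.74.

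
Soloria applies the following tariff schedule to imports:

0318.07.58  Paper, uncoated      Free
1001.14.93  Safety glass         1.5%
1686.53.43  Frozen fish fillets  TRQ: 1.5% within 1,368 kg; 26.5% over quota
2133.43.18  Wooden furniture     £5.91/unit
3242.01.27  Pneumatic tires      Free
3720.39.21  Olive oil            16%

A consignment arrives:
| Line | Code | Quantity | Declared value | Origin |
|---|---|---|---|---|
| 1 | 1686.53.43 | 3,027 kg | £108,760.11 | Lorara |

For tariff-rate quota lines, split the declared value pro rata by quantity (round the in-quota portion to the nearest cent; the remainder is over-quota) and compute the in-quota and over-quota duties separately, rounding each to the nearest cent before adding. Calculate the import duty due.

Line 1 (1686.53.43, Lorara, 3,027 kg, £108,760.11):
Code 1686.53.43 is under a tariff-rate quota (threshold 1,368 kg). In-quota: 1,368 kg at 1.5%; over-quota: 1,659 kg at 26.5%.
Pro-rata value split: in-quota = £108,760.11 × 1,368/3,027 = £49,152.24; over-quota = £108,760.11 − £49,152.24 = £59,607.87.
In-quota duty = £49,152.24 × 1.5% = £737.28. Over-quota duty = £59,607.87 × 26.5% = £15,796.09.
Line duty = £737.28 + £15,796.09 = £16,533.37.

£16,533.37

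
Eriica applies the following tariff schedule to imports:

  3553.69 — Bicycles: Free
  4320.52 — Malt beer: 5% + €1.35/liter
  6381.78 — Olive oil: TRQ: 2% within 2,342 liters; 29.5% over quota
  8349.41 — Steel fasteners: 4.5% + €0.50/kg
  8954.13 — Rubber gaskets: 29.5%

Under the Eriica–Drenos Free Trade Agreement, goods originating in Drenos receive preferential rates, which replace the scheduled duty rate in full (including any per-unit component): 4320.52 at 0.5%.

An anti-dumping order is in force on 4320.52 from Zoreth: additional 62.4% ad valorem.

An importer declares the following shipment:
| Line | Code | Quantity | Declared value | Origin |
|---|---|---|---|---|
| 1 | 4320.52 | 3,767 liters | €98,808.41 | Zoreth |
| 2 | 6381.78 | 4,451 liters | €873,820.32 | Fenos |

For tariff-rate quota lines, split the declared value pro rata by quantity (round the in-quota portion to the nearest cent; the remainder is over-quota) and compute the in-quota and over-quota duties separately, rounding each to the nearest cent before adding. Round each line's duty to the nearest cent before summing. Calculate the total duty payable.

€203,019.42

Line 1 (4320.52, Zoreth, 3,767 liters, €98,808.41):
Base rate for 4320.52 is 5% + €1.35/liter.
4320.52 has an FTA preferential rate, but origin Zoreth is not Drenos; base rate stands.
Additional duty on 4320.52 from Zoreth: +62.4%. Applied ad valorem rate: 5% + 62.4% = 67.4%.
Duty = €98,808.41 × 67.4% + 3,767 × €1.35 = €71,682.32.
Line 2 (6381.78, Fenos, 4,451 liters, €873,820.32):
Code 6381.78 is under a tariff-rate quota (threshold 2,342 liters). In-quota: 2,342 liters at 2%; over-quota: 2,109 liters at 29.5%.
Pro-rata value split: in-quota = €873,820.32 × 2,342/4,451 = €459,781.44; over-quota = €873,820.32 − €459,781.44 = €414,038.88.
In-quota duty = €459,781.44 × 2% = €9,195.63. Over-quota duty = €414,038.88 × 29.5% = €122,141.47.
Line duty = €9,195.63 + €122,141.47 = €131,337.10.
Total = €71,682.32 + €131,337.10 = €203,019.42.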